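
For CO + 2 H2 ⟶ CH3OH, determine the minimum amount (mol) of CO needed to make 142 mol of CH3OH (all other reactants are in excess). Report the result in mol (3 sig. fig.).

142 mol

n(CH3OH) = 142.0 mol
n(CO) = (1/1) × 142.0 = 142.0 mol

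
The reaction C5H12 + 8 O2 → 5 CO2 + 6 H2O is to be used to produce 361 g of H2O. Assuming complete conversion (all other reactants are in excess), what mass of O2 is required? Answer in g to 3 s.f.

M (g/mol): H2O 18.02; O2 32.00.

855 g

n(H2O) = 361 / 18.02 = 20.03 mol
n(O2) = (8/6) × 20.03 = 26.71 mol
mass = 26.71 × 32.00 = 854.7 g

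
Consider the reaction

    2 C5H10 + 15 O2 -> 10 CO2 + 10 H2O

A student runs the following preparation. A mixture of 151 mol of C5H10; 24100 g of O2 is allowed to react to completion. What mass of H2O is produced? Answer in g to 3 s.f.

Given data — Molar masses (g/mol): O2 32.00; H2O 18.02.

n(C5H10) = 151.0 mol
n(O2) = 24100 / 32.00 = 753.1 mol
n/ν for C5H10 = 151.0/2 = 75.50
n/ν for O2 = 753.1/15 = 50.21
Smallest n/ν is O2 → limiting reagent.
n(H2O) = (10/15) × 753.1 = 502.1 mol
mass = 502.1 × 18.02 = 9048 g

9050 g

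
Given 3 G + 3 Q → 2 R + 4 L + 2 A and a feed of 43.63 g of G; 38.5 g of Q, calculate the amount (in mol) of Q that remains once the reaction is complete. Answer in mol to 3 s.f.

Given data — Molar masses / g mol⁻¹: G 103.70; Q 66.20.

n(G) = 43.63 / 103.70 = 0.4207 mol
n(Q) = 38.50 / 66.20 = 0.5816 mol
n/ν for G = 0.4207/3 = 0.1402
n/ν for Q = 0.5816/3 = 0.1939
Smallest n/ν is G → limiting reagent.
Q consumed = (3/3) × 0.4207 = 0.4207 mol
Q remaining = 0.5816 − 0.4207 = 0.1609 mol

0.161 mol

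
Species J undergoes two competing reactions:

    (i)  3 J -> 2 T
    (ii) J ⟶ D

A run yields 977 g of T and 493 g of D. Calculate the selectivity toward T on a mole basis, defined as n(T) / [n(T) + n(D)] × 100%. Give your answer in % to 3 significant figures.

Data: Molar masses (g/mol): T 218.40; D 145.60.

56.9 %

n(T) = 977 / 218.40 = 4.473 mol
n(D) = 493 / 145.60 = 3.386 mol
selectivity = 4.473/(4.473+3.386) × 100 = 56.92 %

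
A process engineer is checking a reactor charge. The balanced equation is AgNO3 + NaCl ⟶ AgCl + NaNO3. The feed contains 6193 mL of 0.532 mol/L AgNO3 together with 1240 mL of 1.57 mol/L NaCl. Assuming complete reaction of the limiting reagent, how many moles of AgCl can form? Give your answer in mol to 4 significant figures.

1.947 mol

n(AgNO3) = 0.532 × 6193/1000 = 3.295 mol
n(NaCl) = 1.57 × 1240/1000 = 1.947 mol
n/ν for AgNO3 = 3.295/1 = 3.295
n/ν for NaCl = 1.947/1 = 1.947
Smallest n/ν is NaCl → limiting reagent.
n(AgCl) = (1/1) × 1.947 = 1.947 mol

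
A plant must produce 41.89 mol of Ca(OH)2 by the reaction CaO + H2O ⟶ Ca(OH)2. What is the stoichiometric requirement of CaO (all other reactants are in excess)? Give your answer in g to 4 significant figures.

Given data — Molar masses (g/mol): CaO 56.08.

2349 g

n(Ca(OH)2) = 41.89 mol
n(CaO) = (1/1) × 41.89 = 41.89 mol
mass = 41.89 × 56.08 = 2349 g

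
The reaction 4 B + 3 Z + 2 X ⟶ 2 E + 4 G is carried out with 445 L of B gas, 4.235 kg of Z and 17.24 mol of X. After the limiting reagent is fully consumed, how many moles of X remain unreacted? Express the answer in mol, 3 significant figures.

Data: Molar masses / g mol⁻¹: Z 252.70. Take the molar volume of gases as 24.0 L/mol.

7.97 mol

n(B) = 445.0 / 24.0 = 18.54 mol
n(Z) = 4.235×1000 / 252.70 = 16.76 mol
n(X) = 17.24 mol
n/ν for B = 18.54/4 = 4.635
n/ν for Z = 16.76/3 = 5.587
n/ν for X = 17.24/2 = 8.620
Smallest n/ν is B → limiting reagent.
X consumed = (2/4) × 18.54 = 9.270 mol
X remaining = 17.24 − 9.270 = 7.970 mol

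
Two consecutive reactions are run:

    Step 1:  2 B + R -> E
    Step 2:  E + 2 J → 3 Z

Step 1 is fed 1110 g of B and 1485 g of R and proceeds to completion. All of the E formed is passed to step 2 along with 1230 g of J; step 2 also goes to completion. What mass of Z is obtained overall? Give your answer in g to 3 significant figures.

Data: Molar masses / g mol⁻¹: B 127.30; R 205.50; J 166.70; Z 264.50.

Step 1:
n(B) = 1110 / 127.30 = 8.720 mol
n(R) = 1485 / 205.50 = 7.226 mol
n/ν for B = 8.720/2 = 4.360
n/ν for R = 7.226/1 = 7.226
Smallest n/ν is B → limiting reagent.
n(E) produced = (1/2) × 8.720 = 4.360 mol
Step 2:
n(E) available = 4.360 mol
n(J) = 1230 / 166.70 = 7.379 mol
n/ν for E = 4.360/1 = 4.360
n/ν for J = 7.379/2 = 3.690
Smallest n/ν is J → limiting reagent.
n(Z) = (3/2) × 7.379 = 11.07 mol
mass = 11.07 × 264.50 = 2928 g

2930 g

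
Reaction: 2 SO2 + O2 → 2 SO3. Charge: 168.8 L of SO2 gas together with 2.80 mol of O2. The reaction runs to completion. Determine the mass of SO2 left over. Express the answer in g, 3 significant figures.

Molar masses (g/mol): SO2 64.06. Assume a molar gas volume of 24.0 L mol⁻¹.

91.8 g

n(SO2) = 168.8 / 24.0 = 7.033 mol
n(O2) = 2.800 mol
n/ν → SO2: 3.517, O2: 2.800; O2 is limiting.
SO2 consumed = (2/1) × 2.800 = 5.600 mol
SO2 remaining = 7.033 − 5.600 = 1.433 mol
mass = 1.433 × 64.06 = 91.80 g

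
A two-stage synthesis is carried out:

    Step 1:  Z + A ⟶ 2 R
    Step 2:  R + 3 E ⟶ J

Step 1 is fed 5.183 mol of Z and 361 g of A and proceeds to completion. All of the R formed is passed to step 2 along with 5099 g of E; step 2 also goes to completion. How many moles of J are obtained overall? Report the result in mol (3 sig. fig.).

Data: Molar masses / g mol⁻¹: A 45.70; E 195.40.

Step 1:
n(Z) = 5.183 mol
n(A) = 361.0 / 45.70 = 7.899 mol
n/ν for Z = 5.183/1 = 5.183
n/ν for A = 7.899/1 = 7.899
Smallest n/ν is Z → limiting reagent.
n(R) produced = (2/1) × 5.183 = 10.37 mol
Step 2:
n(R) available = 10.37 mol
n(E) = 5099 / 195.40 = 26.10 mol
n/ν for R = 10.37/1 = 10.37
n/ν for E = 26.10/3 = 8.700
Smallest n/ν is E → limiting reagent.
n(J) = (1/3) × 26.10 = 8.700 mol

8.70 mol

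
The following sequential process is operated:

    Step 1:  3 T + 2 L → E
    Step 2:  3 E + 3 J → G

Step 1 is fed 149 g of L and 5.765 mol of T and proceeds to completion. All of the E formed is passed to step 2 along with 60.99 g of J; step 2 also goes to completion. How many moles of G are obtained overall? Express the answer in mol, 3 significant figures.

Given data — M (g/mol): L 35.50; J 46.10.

0.441 mol

Step 1:
n(L) = 149.0 / 35.50 = 4.197 mol
n(T) = 5.765 mol
n/ν for L = 4.197/2 = 2.099
n/ν for T = 5.765/3 = 1.922
Smallest n/ν is T → limiting reagent.
n(E) produced = (1/3) × 5.765 = 1.922 mol
Step 2:
n(E) available = 1.922 mol
n(J) = 60.99 / 46.10 = 1.323 mol
n/ν for E = 1.922/3 = 0.6407
n/ν for J = 1.323/3 = 0.4410
Smallest n/ν is J → limiting reagent.
n(G) = (1/3) × 1.323 = 0.4410 mol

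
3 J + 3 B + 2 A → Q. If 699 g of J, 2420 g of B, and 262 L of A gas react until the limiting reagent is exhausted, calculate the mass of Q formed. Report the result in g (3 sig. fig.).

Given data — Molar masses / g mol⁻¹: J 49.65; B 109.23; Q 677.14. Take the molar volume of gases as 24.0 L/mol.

n(J) = 699.0 / 49.65 = 14.08 mol
n(B) = 2420 / 109.23 = 22.16 mol
n(A) = 262.0 / 24.0 = 10.92 mol
n/ν for J = 14.08/3 = 4.693
n/ν for B = 22.16/3 = 7.387
n/ν for A = 10.92/2 = 5.460
Smallest n/ν is J → limiting reagent.
n(Q) = (1/3) × 14.08 = 4.693 mol
mass = 4.693 × 677.14 = 3178 g

3180 g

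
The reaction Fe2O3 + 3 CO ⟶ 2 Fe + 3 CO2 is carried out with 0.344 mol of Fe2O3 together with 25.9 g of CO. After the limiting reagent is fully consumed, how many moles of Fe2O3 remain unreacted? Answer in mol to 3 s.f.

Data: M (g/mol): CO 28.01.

n(Fe2O3) = 0.3440 mol
n(CO) = 25.90 / 28.01 = 0.9247 mol
n/ν → Fe2O3: 0.3440, CO: 0.3082; CO is limiting.
Fe2O3 consumed = (1/3) × 0.9247 = 0.3082 mol
Fe2O3 remaining = 0.3440 − 0.3082 = 0.03580 mol

0.0358 mol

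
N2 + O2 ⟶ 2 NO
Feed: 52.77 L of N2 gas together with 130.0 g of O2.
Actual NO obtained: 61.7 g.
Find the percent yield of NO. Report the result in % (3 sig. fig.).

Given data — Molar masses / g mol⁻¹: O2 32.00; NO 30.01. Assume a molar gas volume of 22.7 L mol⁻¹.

44.2 %

n(N2) = 52.77 / 22.7 = 2.325 mol
n(O2) = 130.0 / 32.00 = 4.063 mol
n/ν for N2 = 2.325/1 = 2.325
n/ν for O2 = 4.063/1 = 4.063
Smallest n/ν is N2 → limiting reagent.
theoretical n(NO) = (2/1) × 2.325 = 4.650 mol → 139.5 g
% yield = 61.7 / 139.5 × 100 = 44.23 %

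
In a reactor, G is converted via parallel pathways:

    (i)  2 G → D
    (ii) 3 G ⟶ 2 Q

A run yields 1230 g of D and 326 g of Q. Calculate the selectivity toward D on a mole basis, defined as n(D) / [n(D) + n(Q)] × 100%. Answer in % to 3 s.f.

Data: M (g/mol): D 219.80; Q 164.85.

n(D) = 1230 / 219.80 = 5.596 mol
n(Q) = 326 / 164.85 = 1.978 mol
selectivity = 5.596/(5.596+1.978) × 100 = 73.88 %

73.9 %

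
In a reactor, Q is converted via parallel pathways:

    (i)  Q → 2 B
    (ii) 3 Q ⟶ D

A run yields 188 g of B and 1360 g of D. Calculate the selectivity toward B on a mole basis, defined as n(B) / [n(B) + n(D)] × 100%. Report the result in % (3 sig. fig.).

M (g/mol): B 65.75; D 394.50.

n(B) = 188 / 65.75 = 2.859 mol
n(D) = 1360 / 394.50 = 3.447 mol
selectivity = 2.859/(2.859+3.447) × 100 = 45.34 %

45.3 %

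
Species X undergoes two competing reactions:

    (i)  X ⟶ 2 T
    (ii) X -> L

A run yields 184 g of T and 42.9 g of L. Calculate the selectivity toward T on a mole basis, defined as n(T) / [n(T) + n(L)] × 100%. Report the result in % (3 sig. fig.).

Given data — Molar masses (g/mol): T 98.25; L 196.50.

89.6 %

n(T) = 184 / 98.25 = 1.873 mol
n(L) = 42.9 / 196.50 = 0.2183 mol
selectivity = 1.873/(1.873+0.2183) × 100 = 89.56 %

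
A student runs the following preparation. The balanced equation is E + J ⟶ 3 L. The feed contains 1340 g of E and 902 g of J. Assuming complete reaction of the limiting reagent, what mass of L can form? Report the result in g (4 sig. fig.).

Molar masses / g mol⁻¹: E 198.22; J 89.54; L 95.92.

n(E) = 1340 / 198.22 = 6.760 mol
n(J) = 902.0 / 89.54 = 10.07 mol
n/ν for E = 6.760/1 = 6.760
n/ν for J = 10.07/1 = 10.07
Smallest n/ν is E → limiting reagent.
n(L) = (3/1) × 6.760 = 20.28 mol
mass = 20.28 × 95.92 = 1945 g

1945 g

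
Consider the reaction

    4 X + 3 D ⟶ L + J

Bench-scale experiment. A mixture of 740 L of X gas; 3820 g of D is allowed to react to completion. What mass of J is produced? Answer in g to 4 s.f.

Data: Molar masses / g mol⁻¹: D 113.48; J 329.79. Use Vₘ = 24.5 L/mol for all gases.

2490 g

n(X) = 740.0 / 24.5 = 30.20 mol
n(D) = 3820 / 113.48 = 33.66 mol
n/ν for X = 30.20/4 = 7.550
n/ν for D = 33.66/3 = 11.22
Smallest n/ν is X → limiting reagent.
n(J) = (1/4) × 30.20 = 7.550 mol
mass = 7.550 × 329.79 = 2490 g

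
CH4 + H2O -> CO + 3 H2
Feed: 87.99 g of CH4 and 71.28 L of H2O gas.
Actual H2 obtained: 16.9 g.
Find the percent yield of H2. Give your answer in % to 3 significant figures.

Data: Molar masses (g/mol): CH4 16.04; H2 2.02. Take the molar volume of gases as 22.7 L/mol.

n(CH4) = 87.99 / 16.04 = 5.486 mol
n(H2O) = 71.28 / 22.7 = 3.140 mol
n/ν for CH4 = 5.486/1 = 5.486
n/ν for H2O = 3.140/1 = 3.140
Smallest n/ν is H2O → limiting reagent.
theoretical n(H2) = (3/1) × 3.140 = 9.420 mol → 19.03 g
% yield = 16.9 / 19.03 × 100 = 88.81 %

88.8 %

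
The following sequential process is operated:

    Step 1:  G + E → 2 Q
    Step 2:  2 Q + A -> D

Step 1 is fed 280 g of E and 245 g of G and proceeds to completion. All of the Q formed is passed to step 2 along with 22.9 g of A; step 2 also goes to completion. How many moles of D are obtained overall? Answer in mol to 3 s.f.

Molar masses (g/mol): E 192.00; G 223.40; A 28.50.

Step 1:
n(E) = 280.0 / 192.00 = 1.458 mol
n(G) = 245.0 / 223.40 = 1.097 mol
n/ν → E: 1.458, G: 1.097; G is limiting.
n(Q) produced = (2/1) × 1.097 = 2.194 mol
Step 2:
n(Q) available = 2.194 mol
n(A) = 22.90 / 28.50 = 0.8035 mol
n/ν → Q: 1.097, A: 0.8035; A is limiting.
n(D) = (1/1) × 0.8035 = 0.8035 mol

0.804 mol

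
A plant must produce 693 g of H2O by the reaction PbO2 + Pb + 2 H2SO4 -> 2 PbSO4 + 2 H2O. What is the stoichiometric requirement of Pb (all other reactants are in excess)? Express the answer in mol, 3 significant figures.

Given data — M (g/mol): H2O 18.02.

19.2 mol

n(H2O) = 693 / 18.02 = 38.46 mol
n(Pb) = (1/2) × 38.46 = 19.23 mol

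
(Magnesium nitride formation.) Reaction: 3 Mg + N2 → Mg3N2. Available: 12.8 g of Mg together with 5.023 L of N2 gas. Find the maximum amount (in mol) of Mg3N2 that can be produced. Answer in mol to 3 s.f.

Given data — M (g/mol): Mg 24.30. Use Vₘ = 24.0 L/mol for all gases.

0.176 mol

n(Mg) = 12.80 / 24.30 = 0.5267 mol
n(N2) = 5.023 / 24.0 = 0.2093 mol
n/ν for Mg = 0.5267/3 = 0.1756
n/ν for N2 = 0.2093/1 = 0.2093
Smallest n/ν is Mg → limiting reagent.
n(Mg3N2) = (1/3) × 0.5267 = 0.1756 mol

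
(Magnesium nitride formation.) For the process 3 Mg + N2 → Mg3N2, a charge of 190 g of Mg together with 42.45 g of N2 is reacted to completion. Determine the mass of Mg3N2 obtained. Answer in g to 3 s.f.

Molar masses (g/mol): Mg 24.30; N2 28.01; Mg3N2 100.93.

n(Mg) = 190.0 / 24.30 = 7.819 mol
n(N2) = 42.45 / 28.01 = 1.516 mol
n/ν for Mg = 7.819/3 = 2.606
n/ν for N2 = 1.516/1 = 1.516
Smallest n/ν is N2 → limiting reagent.
n(Mg3N2) = (1/1) × 1.516 = 1.516 mol
mass = 1.516 × 100.93 = 153.0 g

153 g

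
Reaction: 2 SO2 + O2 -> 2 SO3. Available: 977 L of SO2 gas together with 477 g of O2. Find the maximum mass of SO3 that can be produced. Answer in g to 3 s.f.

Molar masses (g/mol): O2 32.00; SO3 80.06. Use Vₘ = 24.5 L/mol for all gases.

n(SO2) = 977.0 / 24.5 = 39.88 mol
n(O2) = 477.0 / 32.00 = 14.91 mol
n/ν → SO2: 19.94, O2: 14.91; O2 is limiting.
n(SO3) = (2/1) × 14.91 = 29.82 mol
mass = 29.82 × 80.06 = 2387 g

2390 g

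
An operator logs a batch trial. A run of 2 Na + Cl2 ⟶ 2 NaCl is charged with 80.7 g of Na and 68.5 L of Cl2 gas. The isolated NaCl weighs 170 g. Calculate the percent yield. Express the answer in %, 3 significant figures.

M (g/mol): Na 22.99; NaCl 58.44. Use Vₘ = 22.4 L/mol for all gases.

82.9 %

n(Na) = 80.70 / 22.99 = 3.510 mol
n(Cl2) = 68.50 / 22.4 = 3.058 mol
n/ν → Na: 1.755, Cl2: 3.058; Na is limiting.
theoretical n(NaCl) = (2/2) × 3.510 = 3.510 mol → 205.1 g
% yield = 170 / 205.1 × 100 = 82.89 %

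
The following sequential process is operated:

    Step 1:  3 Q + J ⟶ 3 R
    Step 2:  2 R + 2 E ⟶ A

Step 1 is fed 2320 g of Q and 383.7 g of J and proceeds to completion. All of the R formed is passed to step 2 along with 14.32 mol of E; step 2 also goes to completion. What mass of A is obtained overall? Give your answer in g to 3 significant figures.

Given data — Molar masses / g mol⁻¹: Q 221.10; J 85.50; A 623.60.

3270 g

Step 1:
n(Q) = 2320 / 221.10 = 10.49 mol
n(J) = 383.7 / 85.50 = 4.488 mol
n/ν for Q = 10.49/3 = 3.497
n/ν for J = 4.488/1 = 4.488
Smallest n/ν is Q → limiting reagent.
n(R) produced = (3/3) × 10.49 = 10.49 mol
Step 2:
n(R) available = 10.49 mol
n(E) = 14.32 mol
n/ν for R = 10.49/2 = 5.245
n/ν for E = 14.32/2 = 7.160
Smallest n/ν is R → limiting reagent.
n(A) = (1/2) × 10.49 = 5.245 mol
mass = 5.245 × 623.60 = 3271 g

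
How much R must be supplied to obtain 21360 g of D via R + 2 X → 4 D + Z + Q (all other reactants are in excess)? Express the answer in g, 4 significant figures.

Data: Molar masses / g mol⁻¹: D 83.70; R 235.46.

15020 g

n(D) = 21360 / 83.70 = 255.2 mol
n(R) = (1/4) × 255.2 = 63.80 mol
mass = 63.80 × 235.46 = 15020 g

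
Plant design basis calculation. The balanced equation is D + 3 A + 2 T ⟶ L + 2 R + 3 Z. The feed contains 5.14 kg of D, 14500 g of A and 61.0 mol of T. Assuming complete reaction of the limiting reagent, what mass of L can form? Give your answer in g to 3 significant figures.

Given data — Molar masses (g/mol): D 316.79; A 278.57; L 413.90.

6720 g

n(D) = 5.140×1000 / 316.79 = 16.23 mol
n(A) = 14500 / 278.57 = 52.05 mol
n(T) = 61.00 mol
n/ν → D: 16.23, A: 17.35, T: 30.50; D is limiting.
n(L) = (1/1) × 16.23 = 16.23 mol
mass = 16.23 × 413.90 = 6718 g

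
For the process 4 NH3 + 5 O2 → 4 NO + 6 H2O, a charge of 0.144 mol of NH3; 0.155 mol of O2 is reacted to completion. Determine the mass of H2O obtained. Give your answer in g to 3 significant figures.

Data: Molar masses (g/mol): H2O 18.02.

n(NH3) = 0.1440 mol
n(O2) = 0.1550 mol
n/ν for NH3 = 0.1440/4 = 0.03600
n/ν for O2 = 0.1550/5 = 0.03100
Smallest n/ν is O2 → limiting reagent.
n(H2O) = (6/5) × 0.1550 = 0.1860 mol
mass = 0.1860 × 18.02 = 3.352 g

3.35 g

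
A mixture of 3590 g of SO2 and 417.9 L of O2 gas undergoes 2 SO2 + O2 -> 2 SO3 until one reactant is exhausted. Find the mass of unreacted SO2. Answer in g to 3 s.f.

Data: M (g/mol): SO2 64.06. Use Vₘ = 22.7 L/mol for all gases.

1230 g

n(SO2) = 3590 / 64.06 = 56.04 mol
n(O2) = 417.9 / 22.7 = 18.41 mol
n/ν for SO2 = 56.04/2 = 28.02
n/ν for O2 = 18.41/1 = 18.41
Smallest n/ν is O2 → limiting reagent.
SO2 consumed = (2/1) × 18.41 = 36.82 mol
SO2 remaining = 56.04 − 36.82 = 19.22 mol
mass = 19.22 × 64.06 = 1231 g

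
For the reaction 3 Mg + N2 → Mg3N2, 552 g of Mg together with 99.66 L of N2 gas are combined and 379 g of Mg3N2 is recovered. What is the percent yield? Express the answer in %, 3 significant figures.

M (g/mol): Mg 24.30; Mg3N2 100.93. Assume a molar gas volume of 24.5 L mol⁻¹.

n(Mg) = 552.0 / 24.30 = 22.72 mol
n(N2) = 99.66 / 24.5 = 4.068 mol
n/ν for Mg = 22.72/3 = 7.573
n/ν for N2 = 4.068/1 = 4.068
Smallest n/ν is N2 → limiting reagent.
theoretical n(Mg3N2) = (1/1) × 4.068 = 4.068 mol → 410.6 g
% yield = 379 / 410.6 × 100 = 92.30 %

92.3 %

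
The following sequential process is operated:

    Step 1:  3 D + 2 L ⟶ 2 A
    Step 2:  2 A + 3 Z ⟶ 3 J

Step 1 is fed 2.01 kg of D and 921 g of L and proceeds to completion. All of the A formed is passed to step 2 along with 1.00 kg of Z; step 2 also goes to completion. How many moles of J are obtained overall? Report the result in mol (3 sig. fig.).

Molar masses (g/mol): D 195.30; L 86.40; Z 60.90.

10.3 mol

Step 1:
n(D) = 2.010×1000 / 195.30 = 10.29 mol
n(L) = 921.0 / 86.40 = 10.66 mol
n/ν for D = 10.29/3 = 3.430
n/ν for L = 10.66/2 = 5.330
Smallest n/ν is D → limiting reagent.
n(A) produced = (2/3) × 10.29 = 6.860 mol
Step 2:
n(A) available = 6.860 mol
n(Z) = 1.000×1000 / 60.90 = 16.42 mol
n/ν for A = 6.860/2 = 3.430
n/ν for Z = 16.42/3 = 5.473
Smallest n/ν is A → limiting reagent.
n(J) = (3/2) × 6.860 = 10.29 mol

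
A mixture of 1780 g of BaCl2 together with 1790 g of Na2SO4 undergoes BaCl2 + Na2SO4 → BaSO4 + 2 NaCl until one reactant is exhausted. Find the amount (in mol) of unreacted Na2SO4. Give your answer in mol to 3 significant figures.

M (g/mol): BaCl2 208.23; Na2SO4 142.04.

4.05 mol

n(BaCl2) = 1780 / 208.23 = 8.548 mol
n(Na2SO4) = 1790 / 142.04 = 12.60 mol
n/ν → BaCl2: 8.548, Na2SO4: 12.60; BaCl2 is limiting.
Na2SO4 consumed = (1/1) × 8.548 = 8.548 mol
Na2SO4 remaining = 12.60 − 8.548 = 4.052 mol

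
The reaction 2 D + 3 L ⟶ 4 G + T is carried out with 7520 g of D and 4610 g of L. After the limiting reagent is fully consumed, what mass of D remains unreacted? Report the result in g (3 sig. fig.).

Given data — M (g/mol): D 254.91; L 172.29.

n(D) = 7520 / 254.91 = 29.50 mol
n(L) = 4610 / 172.29 = 26.76 mol
n/ν for D = 29.50/2 = 14.75
n/ν for L = 26.76/3 = 8.920
Smallest n/ν is L → limiting reagent.
D consumed = (2/3) × 26.76 = 17.84 mol
D remaining = 29.50 − 17.84 = 11.66 mol
mass = 11.66 × 254.91 = 2972 g

2970 g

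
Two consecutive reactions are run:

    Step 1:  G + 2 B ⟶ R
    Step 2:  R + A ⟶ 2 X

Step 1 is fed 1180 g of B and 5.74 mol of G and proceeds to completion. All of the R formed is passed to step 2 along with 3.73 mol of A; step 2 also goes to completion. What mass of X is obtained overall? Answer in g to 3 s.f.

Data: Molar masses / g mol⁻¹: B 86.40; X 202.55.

Step 1:
n(B) = 1180 / 86.40 = 13.66 mol
n(G) = 5.740 mol
n/ν for B = 13.66/2 = 6.830
n/ν for G = 5.740/1 = 5.740
Smallest n/ν is G → limiting reagent.
n(R) produced = (1/1) × 5.740 = 5.740 mol
Step 2:
n(R) available = 5.740 mol
n(A) = 3.730 mol
n/ν for R = 5.740/1 = 5.740
n/ν for A = 3.730/1 = 3.730
Smallest n/ν is A → limiting reagent.
n(X) = (2/1) × 3.730 = 7.460 mol
mass = 7.460 × 202.55 = 1511 g

1510 g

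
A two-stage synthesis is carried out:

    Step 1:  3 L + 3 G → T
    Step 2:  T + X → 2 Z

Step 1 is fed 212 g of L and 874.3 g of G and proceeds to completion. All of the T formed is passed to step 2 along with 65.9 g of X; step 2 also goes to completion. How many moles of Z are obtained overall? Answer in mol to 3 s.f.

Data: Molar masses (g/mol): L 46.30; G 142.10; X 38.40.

3.05 mol

Step 1:
n(L) = 212.0 / 46.30 = 4.579 mol
n(G) = 874.3 / 142.10 = 6.153 mol
n/ν → L: 1.526, G: 2.051; L is limiting.
n(T) produced = (1/3) × 4.579 = 1.526 mol
Step 2:
n(T) available = 1.526 mol
n(X) = 65.90 / 38.40 = 1.716 mol
n/ν → T: 1.526, X: 1.716; T is limiting.
n(Z) = (2/1) × 1.526 = 3.052 mol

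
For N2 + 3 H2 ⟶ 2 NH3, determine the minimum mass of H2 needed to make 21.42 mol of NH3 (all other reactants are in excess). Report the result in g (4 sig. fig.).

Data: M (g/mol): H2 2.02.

64.90 g

n(NH3) = 21.42 mol
n(H2) = (3/2) × 21.42 = 32.13 mol
mass = 32.13 × 2.02 = 64.90 g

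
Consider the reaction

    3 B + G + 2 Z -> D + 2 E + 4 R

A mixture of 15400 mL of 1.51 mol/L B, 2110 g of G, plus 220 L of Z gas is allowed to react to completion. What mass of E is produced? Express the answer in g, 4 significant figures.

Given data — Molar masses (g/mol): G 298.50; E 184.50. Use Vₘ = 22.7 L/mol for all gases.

1788 g

n(B) = 1.51 × 15400/1000 = 23.25 mol
n(G) = 2110 / 298.50 = 7.069 mol
n(Z) = 220.0 / 22.7 = 9.692 mol
n/ν → B: 7.750, G: 7.069, Z: 4.846; Z is limiting.
n(E) = (2/2) × 9.692 = 9.692 mol
mass = 9.692 × 184.50 = 1788 g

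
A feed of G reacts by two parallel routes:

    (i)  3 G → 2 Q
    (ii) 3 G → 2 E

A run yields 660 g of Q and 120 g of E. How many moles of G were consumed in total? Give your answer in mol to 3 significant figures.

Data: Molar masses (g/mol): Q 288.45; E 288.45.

4.06 mol

n(Q) = 660 / 288.45 = 2.288 mol
n(E) = 120 / 288.45 = 0.4160 mol
n(G) via (i) = (3/2)×2.288 = 3.432 mol
n(G) via (ii) = (3/2)×0.4160 = 0.6240 mol
total n(G) = 3.432 + 0.6240 = 4.056 mol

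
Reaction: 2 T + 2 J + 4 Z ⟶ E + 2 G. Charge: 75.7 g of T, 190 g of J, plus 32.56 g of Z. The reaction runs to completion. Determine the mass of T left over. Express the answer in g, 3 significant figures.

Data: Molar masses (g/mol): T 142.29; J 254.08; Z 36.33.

11.9 g

n(T) = 75.70 / 142.29 = 0.5320 mol
n(J) = 190.0 / 254.08 = 0.7478 mol
n(Z) = 32.56 / 36.33 = 0.8962 mol
n/ν for T = 0.5320/2 = 0.2660
n/ν for J = 0.7478/2 = 0.3739
n/ν for Z = 0.8962/4 = 0.2241
Smallest n/ν is Z → limiting reagent.
T consumed = (2/4) × 0.8962 = 0.4481 mol
T remaining = 0.5320 − 0.4481 = 0.08390 mol
mass = 0.08390 × 142.29 = 11.94 g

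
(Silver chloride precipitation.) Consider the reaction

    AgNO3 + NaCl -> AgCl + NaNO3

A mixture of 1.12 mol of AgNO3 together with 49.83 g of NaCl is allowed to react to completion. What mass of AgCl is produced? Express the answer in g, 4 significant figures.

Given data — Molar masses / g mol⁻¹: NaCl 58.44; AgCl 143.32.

122.2 g

n(AgNO3) = 1.120 mol
n(NaCl) = 49.83 / 58.44 = 0.8527 mol
n/ν for AgNO3 = 1.120/1 = 1.120
n/ν for NaCl = 0.8527/1 = 0.8527
Smallest n/ν is NaCl → limiting reagent.
n(AgCl) = (1/1) × 0.8527 = 0.8527 mol
mass = 0.8527 × 143.32 = 122.2 g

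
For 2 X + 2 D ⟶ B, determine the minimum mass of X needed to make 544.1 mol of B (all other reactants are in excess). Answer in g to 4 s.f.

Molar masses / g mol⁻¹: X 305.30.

332200 g

n(B) = 544.1 mol
n(X) = (2/1) × 544.1 = 1088 mol
mass = 1088 × 305.30 = 332200 g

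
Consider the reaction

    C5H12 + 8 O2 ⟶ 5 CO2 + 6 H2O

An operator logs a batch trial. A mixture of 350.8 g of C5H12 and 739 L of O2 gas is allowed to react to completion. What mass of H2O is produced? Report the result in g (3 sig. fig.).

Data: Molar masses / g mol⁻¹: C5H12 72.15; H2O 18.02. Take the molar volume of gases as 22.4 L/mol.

446 g

n(C5H12) = 350.8 / 72.15 = 4.862 mol
n(O2) = 739.0 / 22.4 = 32.99 mol
n/ν → C5H12: 4.862, O2: 4.124; O2 is limiting.
n(H2O) = (6/8) × 32.99 = 24.74 mol
mass = 24.74 × 18.02 = 445.8 g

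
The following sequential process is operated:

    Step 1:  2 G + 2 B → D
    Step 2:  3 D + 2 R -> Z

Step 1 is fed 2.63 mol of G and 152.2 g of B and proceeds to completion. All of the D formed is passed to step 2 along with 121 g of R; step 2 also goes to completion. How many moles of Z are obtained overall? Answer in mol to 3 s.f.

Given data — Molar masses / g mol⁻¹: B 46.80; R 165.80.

Step 1:
n(G) = 2.630 mol
n(B) = 152.2 / 46.80 = 3.252 mol
n/ν → G: 1.315, B: 1.626; G is limiting.
n(D) produced = (1/2) × 2.630 = 1.315 mol
Step 2:
n(D) available = 1.315 mol
n(R) = 121.0 / 165.80 = 0.7298 mol
n/ν → D: 0.4383, R: 0.3649; R is limiting.
n(Z) = (1/2) × 0.7298 = 0.3649 mol

0.365 mol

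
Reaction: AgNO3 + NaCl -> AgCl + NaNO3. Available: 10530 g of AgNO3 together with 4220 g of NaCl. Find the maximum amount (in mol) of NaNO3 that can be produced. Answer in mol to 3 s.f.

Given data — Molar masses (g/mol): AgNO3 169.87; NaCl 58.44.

62.0 mol

n(AgNO3) = 10530 / 169.87 = 61.99 mol
n(NaCl) = 4220 / 58.44 = 72.21 mol
n/ν → AgNO3: 61.99, NaCl: 72.21; AgNO3 is limiting.
n(NaNO3) = (1/1) × 61.99 = 61.99 mol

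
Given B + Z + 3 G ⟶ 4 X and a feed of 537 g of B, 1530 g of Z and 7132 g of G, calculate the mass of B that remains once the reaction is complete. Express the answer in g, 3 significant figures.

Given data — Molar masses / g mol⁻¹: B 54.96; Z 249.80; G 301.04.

n(B) = 537.0 / 54.96 = 9.771 mol
n(Z) = 1530 / 249.80 = 6.125 mol
n(G) = 7132 / 301.04 = 23.69 mol
n/ν for B = 9.771/1 = 9.771
n/ν for Z = 6.125/1 = 6.125
n/ν for G = 23.69/3 = 7.897
Smallest n/ν is Z → limiting reagent.
B consumed = (1/1) × 6.125 = 6.125 mol
B remaining = 9.771 − 6.125 = 3.646 mol
mass = 3.646 × 54.96 = 200.4 g

200 g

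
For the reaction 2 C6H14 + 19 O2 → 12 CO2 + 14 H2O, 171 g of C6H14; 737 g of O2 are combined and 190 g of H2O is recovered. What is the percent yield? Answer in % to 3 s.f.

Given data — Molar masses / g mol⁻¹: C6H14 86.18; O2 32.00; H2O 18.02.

75.9 %

n(C6H14) = 171.0 / 86.18 = 1.984 mol
n(O2) = 737.0 / 32.00 = 23.03 mol
n/ν for C6H14 = 1.984/2 = 0.9920
n/ν for O2 = 23.03/19 = 1.212
Smallest n/ν is C6H14 → limiting reagent.
theoretical n(H2O) = (14/2) × 1.984 = 13.89 mol → 250.3 g
% yield = 190 / 250.3 × 100 = 75.91 %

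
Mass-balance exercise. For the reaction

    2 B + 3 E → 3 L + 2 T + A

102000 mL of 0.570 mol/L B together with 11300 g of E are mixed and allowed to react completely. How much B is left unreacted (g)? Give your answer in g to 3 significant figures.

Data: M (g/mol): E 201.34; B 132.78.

2750 g

n(B) = 0.570 × 102000/1000 = 58.14 mol
n(E) = 11300 / 201.34 = 56.12 mol
n/ν for B = 58.14/2 = 29.07
n/ν for E = 56.12/3 = 18.71
Smallest n/ν is E → limiting reagent.
B consumed = (2/3) × 56.12 = 37.41 mol
B remaining = 58.14 − 37.41 = 20.73 mol
mass = 20.73 × 132.78 = 2753 g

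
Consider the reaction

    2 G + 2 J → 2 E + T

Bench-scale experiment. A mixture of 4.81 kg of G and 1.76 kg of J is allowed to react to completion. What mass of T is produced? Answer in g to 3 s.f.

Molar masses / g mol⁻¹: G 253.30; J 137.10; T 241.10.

1550 g

n(G) = 4.810×1000 / 253.30 = 18.99 mol
n(J) = 1.760×1000 / 137.10 = 12.84 mol
n/ν → G: 9.495, J: 6.420; J is limiting.
n(T) = (1/2) × 12.84 = 6.420 mol
mass = 6.420 × 241.10 = 1548 g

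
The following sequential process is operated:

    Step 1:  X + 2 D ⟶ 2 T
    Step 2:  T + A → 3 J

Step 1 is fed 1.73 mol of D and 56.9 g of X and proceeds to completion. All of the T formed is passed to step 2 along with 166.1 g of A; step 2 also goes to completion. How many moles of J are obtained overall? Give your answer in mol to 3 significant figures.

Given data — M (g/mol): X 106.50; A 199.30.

Step 1:
n(D) = 1.730 mol
n(X) = 56.90 / 106.50 = 0.5343 mol
n/ν for D = 1.730/2 = 0.8650
n/ν for X = 0.5343/1 = 0.5343
Smallest n/ν is X → limiting reagent.
n(T) produced = (2/1) × 0.5343 = 1.069 mol
Step 2:
n(T) available = 1.069 mol
n(A) = 166.1 / 199.30 = 0.8334 mol
n/ν for T = 1.069/1 = 1.069
n/ν for A = 0.8334/1 = 0.8334
Smallest n/ν is A → limiting reagent.
n(J) = (3/1) × 0.8334 = 2.500 mol

2.50 mol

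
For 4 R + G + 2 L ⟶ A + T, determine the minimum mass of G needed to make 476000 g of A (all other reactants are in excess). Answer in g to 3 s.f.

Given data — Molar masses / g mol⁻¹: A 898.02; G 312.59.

n(A) = 476000 / 898.02 = 530.1 mol
n(G) = (1/1) × 530.1 = 530.1 mol
mass = 530.1 × 312.59 = 165700 g

166000 g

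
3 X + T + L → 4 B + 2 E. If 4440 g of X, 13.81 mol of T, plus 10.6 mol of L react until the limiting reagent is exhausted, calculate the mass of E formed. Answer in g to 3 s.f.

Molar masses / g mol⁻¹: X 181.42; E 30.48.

497 g

n(X) = 4440 / 181.42 = 24.47 mol
n(T) = 13.81 mol
n(L) = 10.60 mol
n/ν for X = 24.47/3 = 8.157
n/ν for T = 13.81/1 = 13.81
n/ν for L = 10.60/1 = 10.60
Smallest n/ν is X → limiting reagent.
n(E) = (2/3) × 24.47 = 16.31 mol
mass = 16.31 × 30.48 = 497.1 g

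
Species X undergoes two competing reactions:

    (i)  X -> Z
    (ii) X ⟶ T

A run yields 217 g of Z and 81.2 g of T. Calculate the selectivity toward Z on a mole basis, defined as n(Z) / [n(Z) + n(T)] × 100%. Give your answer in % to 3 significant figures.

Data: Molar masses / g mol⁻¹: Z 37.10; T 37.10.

n(Z) = 217 / 37.10 = 5.849 mol
n(T) = 81.2 / 37.10 = 2.189 mol
selectivity = 5.849/(5.849+2.189) × 100 = 72.77 %

72.8 %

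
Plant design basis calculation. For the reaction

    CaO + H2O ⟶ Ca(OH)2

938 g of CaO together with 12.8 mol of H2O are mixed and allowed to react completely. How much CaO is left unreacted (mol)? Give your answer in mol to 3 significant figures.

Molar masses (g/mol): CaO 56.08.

3.93 mol

n(CaO) = 938.0 / 56.08 = 16.73 mol
n(H2O) = 12.80 mol
n/ν for CaO = 16.73/1 = 16.73
n/ν for H2O = 12.80/1 = 12.80
Smallest n/ν is H2O → limiting reagent.
CaO consumed = (1/1) × 12.80 = 12.80 mol
CaO remaining = 16.73 − 12.80 = 3.930 mol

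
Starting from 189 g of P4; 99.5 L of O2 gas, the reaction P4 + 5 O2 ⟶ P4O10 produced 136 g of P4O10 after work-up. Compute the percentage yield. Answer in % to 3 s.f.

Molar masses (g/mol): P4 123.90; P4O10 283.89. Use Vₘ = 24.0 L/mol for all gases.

n(P4) = 189.0 / 123.90 = 1.525 mol
n(O2) = 99.50 / 24.0 = 4.146 mol
n/ν → P4: 1.525, O2: 0.8292; O2 is limiting.
theoretical n(P4O10) = (1/5) × 4.146 = 0.8292 mol → 235.4 g
% yield = 136 / 235.4 × 100 = 57.77 %

57.8 %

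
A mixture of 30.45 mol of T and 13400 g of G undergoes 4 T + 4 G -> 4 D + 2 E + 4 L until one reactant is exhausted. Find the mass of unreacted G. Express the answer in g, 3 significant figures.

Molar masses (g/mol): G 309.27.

3980 g

n(T) = 30.45 mol
n(G) = 13400 / 309.27 = 43.33 mol
n/ν for T = 30.45/4 = 7.613
n/ν for G = 43.33/4 = 10.83
Smallest n/ν is T → limiting reagent.
G consumed = (4/4) × 30.45 = 30.45 mol
G remaining = 43.33 − 30.45 = 12.88 mol
mass = 12.88 × 309.27 = 3983 g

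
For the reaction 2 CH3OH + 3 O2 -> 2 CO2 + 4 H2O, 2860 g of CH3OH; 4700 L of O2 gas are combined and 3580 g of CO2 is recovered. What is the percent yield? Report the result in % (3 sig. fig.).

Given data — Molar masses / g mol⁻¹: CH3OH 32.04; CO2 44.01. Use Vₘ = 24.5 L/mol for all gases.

n(CH3OH) = 2860 / 32.04 = 89.26 mol
n(O2) = 4700 / 24.5 = 191.8 mol
n/ν for CH3OH = 89.26/2 = 44.63
n/ν for O2 = 191.8/3 = 63.93
Smallest n/ν is CH3OH → limiting reagent.
theoretical n(CO2) = (2/2) × 89.26 = 89.26 mol → 3928 g
% yield = 3580 / 3928 × 100 = 91.14 %

91.1 %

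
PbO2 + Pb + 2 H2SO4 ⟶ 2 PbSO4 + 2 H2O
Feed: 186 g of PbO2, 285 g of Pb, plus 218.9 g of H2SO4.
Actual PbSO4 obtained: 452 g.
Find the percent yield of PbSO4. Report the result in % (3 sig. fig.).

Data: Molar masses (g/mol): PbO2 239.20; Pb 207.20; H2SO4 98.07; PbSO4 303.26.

n(PbO2) = 186.0 / 239.20 = 0.7776 mol
n(Pb) = 285.0 / 207.20 = 1.375 mol
n(H2SO4) = 218.9 / 98.07 = 2.232 mol
n/ν for PbO2 = 0.7776/1 = 0.7776
n/ν for Pb = 1.375/1 = 1.375
n/ν for H2SO4 = 2.232/2 = 1.116
Smallest n/ν is PbO2 → limiting reagent.
theoretical n(PbSO4) = (2/1) × 0.7776 = 1.555 mol → 471.6 g
% yield = 452 / 471.6 × 100 = 95.84 %

95.8 %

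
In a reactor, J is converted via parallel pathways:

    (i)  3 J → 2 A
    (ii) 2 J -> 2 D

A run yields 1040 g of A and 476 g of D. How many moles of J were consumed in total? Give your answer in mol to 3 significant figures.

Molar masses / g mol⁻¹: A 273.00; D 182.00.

8.33 mol

n(A) = 1040 / 273.00 = 3.810 mol
n(D) = 476 / 182.00 = 2.615 mol
n(J) via (i) = (3/2)×3.810 = 5.715 mol
n(J) via (ii) = (2/2)×2.615 = 2.615 mol
total n(J) = 5.715 + 2.615 = 8.330 mol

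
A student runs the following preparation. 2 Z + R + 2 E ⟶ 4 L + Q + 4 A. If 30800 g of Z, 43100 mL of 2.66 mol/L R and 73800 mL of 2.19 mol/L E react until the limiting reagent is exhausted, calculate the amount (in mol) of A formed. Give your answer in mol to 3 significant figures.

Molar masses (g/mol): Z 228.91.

269 mol

n(Z) = 30800 / 228.91 = 134.6 mol
n(R) = 2.66 × 43100/1000 = 114.6 mol
n(E) = 2.19 × 73800/1000 = 161.6 mol
n/ν → Z: 67.30, R: 114.6, E: 80.80; Z is limiting.
n(A) = (4/2) × 134.6 = 269.2 mol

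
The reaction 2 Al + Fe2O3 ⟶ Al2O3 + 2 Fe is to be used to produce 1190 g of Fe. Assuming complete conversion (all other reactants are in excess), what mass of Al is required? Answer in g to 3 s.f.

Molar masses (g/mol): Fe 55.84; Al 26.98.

n(Fe) = 1190 / 55.84 = 21.31 mol
n(Al) = (2/2) × 21.31 = 21.31 mol
mass = 21.31 × 26.98 = 574.9 g

575 g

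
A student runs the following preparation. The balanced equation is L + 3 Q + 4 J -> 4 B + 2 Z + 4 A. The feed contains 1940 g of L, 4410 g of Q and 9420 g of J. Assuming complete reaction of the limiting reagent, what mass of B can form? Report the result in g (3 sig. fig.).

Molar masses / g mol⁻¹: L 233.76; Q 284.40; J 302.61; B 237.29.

n(L) = 1940 / 233.76 = 8.299 mol
n(Q) = 4410 / 284.40 = 15.51 mol
n(J) = 9420 / 302.61 = 31.13 mol
n/ν for L = 8.299/1 = 8.299
n/ν for Q = 15.51/3 = 5.170
n/ν for J = 31.13/4 = 7.783
Smallest n/ν is Q → limiting reagent.
n(B) = (4/3) × 15.51 = 20.68 mol
mass = 20.68 × 237.29 = 4907 g

4910 g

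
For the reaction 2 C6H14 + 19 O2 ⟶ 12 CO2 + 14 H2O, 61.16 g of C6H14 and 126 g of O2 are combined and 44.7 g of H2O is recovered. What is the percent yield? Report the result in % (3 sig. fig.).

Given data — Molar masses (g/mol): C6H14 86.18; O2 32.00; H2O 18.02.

85.5 %

n(C6H14) = 61.16 / 86.18 = 0.7097 mol
n(O2) = 126.0 / 32.00 = 3.938 mol
n/ν for C6H14 = 0.7097/2 = 0.3549
n/ν for O2 = 3.938/19 = 0.2073
Smallest n/ν is O2 → limiting reagent.
theoretical n(H2O) = (14/19) × 3.938 = 2.902 mol → 52.29 g
% yield = 44.7 / 52.29 × 100 = 85.48 %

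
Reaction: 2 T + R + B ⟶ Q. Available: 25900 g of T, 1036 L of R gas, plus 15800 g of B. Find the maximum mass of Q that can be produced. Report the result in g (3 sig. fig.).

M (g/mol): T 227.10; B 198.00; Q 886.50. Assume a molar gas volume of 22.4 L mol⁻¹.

41000 g

n(T) = 25900 / 227.10 = 114.0 mol
n(R) = 1036 / 22.4 = 46.25 mol
n(B) = 15800 / 198.00 = 79.80 mol
n/ν → T: 57.00, R: 46.25, B: 79.80; R is limiting.
n(Q) = (1/1) × 46.25 = 46.25 mol
mass = 46.25 × 886.50 = 41000 g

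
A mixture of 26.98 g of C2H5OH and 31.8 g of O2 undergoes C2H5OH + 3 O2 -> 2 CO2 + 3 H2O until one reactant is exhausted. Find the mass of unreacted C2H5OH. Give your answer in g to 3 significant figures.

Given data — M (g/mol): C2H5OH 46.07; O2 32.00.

11.7 g

n(C2H5OH) = 26.98 / 46.07 = 0.5856 mol
n(O2) = 31.80 / 32.00 = 0.9938 mol
n/ν → C2H5OH: 0.5856, O2: 0.3313; O2 is limiting.
C2H5OH consumed = (1/3) × 0.9938 = 0.3313 mol
C2H5OH remaining = 0.5856 − 0.3313 = 0.2543 mol
mass = 0.2543 × 46.07 = 11.72 g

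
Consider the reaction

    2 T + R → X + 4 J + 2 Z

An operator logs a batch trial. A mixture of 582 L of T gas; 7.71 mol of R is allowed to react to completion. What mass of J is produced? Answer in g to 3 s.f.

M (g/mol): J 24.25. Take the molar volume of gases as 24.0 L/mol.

n(T) = 582.0 / 24.0 = 24.25 mol
n(R) = 7.710 mol
n/ν → T: 12.13, R: 7.710; R is limiting.
n(J) = (4/1) × 7.710 = 30.84 mol
mass = 30.84 × 24.25 = 747.9 g

748 g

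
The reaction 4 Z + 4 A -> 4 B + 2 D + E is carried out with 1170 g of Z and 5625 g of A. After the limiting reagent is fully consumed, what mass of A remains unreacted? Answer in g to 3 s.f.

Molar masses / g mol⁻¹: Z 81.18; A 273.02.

n(Z) = 1170 / 81.18 = 14.41 mol
n(A) = 5625 / 273.02 = 20.60 mol
n/ν for Z = 14.41/4 = 3.603
n/ν for A = 20.60/4 = 5.150
Smallest n/ν is Z → limiting reagent.
A consumed = (4/4) × 14.41 = 14.41 mol
A remaining = 20.60 − 14.41 = 6.190 mol
mass = 6.190 × 273.02 = 1690 g

1690 g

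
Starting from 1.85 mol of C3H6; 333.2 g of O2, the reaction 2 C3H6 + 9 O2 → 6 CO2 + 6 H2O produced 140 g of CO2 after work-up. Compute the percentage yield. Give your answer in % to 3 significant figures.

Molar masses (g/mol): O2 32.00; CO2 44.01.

57.3 %

n(C3H6) = 1.850 mol
n(O2) = 333.2 / 32.00 = 10.41 mol
n/ν for C3H6 = 1.850/2 = 0.9250
n/ν for O2 = 10.41/9 = 1.157
Smallest n/ν is C3H6 → limiting reagent.
theoretical n(CO2) = (6/2) × 1.850 = 5.550 mol → 244.3 g
% yield = 140 / 244.3 × 100 = 57.31 %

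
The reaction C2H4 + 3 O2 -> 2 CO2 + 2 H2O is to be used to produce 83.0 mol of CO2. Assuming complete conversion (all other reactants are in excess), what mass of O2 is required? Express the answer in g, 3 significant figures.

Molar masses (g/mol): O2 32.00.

3980 g

n(CO2) = 83.00 mol
n(O2) = (3/2) × 83.00 = 124.5 mol
mass = 124.5 × 32.00 = 3984 g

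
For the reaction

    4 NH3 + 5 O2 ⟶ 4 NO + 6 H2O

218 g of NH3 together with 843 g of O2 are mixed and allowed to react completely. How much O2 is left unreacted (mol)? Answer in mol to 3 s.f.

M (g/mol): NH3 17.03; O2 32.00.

n(NH3) = 218.0 / 17.03 = 12.80 mol
n(O2) = 843.0 / 32.00 = 26.34 mol
n/ν for NH3 = 12.80/4 = 3.200
n/ν for O2 = 26.34/5 = 5.268
Smallest n/ν is NH3 → limiting reagent.
O2 consumed = (5/4) × 12.80 = 16.00 mol
O2 remaining = 26.34 − 16.00 = 10.34 mol

10.3 mol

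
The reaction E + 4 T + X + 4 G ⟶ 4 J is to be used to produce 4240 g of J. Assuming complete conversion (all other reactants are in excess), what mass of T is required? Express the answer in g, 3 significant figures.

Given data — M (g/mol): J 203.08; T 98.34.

n(J) = 4240 / 203.08 = 20.88 mol
n(T) = (4/4) × 20.88 = 20.88 mol
mass = 20.88 × 98.34 = 2053 g

2050 g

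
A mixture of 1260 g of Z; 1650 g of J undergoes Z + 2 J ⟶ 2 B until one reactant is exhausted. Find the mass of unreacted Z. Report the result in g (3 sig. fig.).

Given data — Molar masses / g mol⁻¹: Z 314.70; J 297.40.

387 g

n(Z) = 1260 / 314.70 = 4.004 mol
n(J) = 1650 / 297.40 = 5.548 mol
n/ν for Z = 4.004/1 = 4.004
n/ν for J = 5.548/2 = 2.774
Smallest n/ν is J → limiting reagent.
Z consumed = (1/2) × 5.548 = 2.774 mol
Z remaining = 4.004 − 2.774 = 1.230 mol
mass = 1.230 × 314.70 = 387.1 g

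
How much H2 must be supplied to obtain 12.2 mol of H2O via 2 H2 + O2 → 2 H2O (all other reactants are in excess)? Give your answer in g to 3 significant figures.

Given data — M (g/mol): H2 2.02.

n(H2O) = 12.20 mol
n(H2) = (2/2) × 12.20 = 12.20 mol
mass = 12.20 × 2.02 = 24.64 g

24.6 g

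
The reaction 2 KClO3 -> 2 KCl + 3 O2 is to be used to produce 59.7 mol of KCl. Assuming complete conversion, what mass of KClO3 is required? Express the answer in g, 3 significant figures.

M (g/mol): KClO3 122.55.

7320 g

n(KCl) = 59.70 mol
n(KClO3) = (2/2) × 59.70 = 59.70 mol
mass = 59.70 × 122.55 = 7316 g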